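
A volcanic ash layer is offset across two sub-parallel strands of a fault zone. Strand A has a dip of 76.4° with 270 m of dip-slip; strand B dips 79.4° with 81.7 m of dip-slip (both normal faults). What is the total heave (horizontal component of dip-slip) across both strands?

heave_A = 270 × cos(76.4°) = 63.49 m
heave_B = 81.7 × cos(79.4°) = 15.03 m
total = 63.49 + 15.03 = 78.5 m

78.5 m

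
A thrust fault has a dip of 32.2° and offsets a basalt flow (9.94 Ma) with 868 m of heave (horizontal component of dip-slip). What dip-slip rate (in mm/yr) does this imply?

dip-slip = heave / cos(dip) = 868 m / cos(32.2°) = 1026 m
rate = 1026 m / 9.94 Ma = 0.000103 m/yr = 0.103 mm/yr

0.103 mm/yr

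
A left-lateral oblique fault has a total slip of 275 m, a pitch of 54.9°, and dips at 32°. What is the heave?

dip-slip = net slip × sin(rake) = 275 m × sin(54.9°) = 225 m
heave = dip-slip × cos(dip) = 225 × cos(32°) = 191 m

191 m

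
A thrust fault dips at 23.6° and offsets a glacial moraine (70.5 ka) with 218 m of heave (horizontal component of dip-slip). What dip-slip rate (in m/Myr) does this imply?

3370 m/Myr

dip-slip = heave / cos(dip) = 218 m / cos(23.6°) = 237.9 m
rate = 237.9 m / 70.5 ka = 0.00337 m/yr = 3370 m/Myr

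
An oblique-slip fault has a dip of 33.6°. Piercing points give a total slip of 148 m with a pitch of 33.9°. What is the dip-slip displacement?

82.5 m

dip-slip = net slip × sin(rake) = 148 m × sin(33.9°) = 82.5 m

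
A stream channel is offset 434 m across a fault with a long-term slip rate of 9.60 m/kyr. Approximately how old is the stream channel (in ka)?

45.2 ka

age = offset / rate = 434 m / (9.60 m/kyr) = 45200 yr = 45.2 ka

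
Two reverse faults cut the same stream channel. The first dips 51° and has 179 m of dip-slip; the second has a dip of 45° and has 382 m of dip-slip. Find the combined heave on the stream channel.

383 m

heave_A = 179 × cos(51°) = 112.6 m
heave_B = 382 × cos(45°) = 270.1 m
total = 112.6 + 270.1 = 383 m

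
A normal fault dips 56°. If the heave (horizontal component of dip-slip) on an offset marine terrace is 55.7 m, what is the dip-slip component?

dip-slip = heave / cos(dip) = 55.7 / cos(56°) = 99.6 m

99.6 m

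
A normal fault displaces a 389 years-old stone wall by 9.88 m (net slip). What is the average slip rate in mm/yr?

rate = 9.88 m / 389 years = 0.0254 m/yr = 25.4 mm/yr

25.4 mm/yr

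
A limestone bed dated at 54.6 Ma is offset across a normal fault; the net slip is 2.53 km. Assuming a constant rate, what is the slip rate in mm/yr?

0.0463 mm/yr

rate = 2.53 km / 54.6 Ma = 0.0000463 m/yr = 0.0463 mm/yr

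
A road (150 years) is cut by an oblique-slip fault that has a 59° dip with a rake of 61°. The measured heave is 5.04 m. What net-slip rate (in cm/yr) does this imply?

dip-slip = heave / cos(dip) = 5.04 / cos(59°) = 9.786 m
net slip = dip-slip / sin(rake) = 9.786 / sin(61°) = 11.19 m
rate = 11.19 m / 150 years = 0.0746 m/yr = 7.46 cm/yr

7.46 cm/yr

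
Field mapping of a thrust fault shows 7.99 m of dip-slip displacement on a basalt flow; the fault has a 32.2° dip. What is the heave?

heave = dip-slip × cos(dip) = 7.99 m × cos(32.2°) = 6.76 m

6.76 m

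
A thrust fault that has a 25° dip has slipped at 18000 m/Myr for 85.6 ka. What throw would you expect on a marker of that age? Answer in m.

dip-slip = rate × time = 18000 m/Myr × 85.6 ka = 1541 m
throw = dip-slip × sin(dip) = 1541 × sin(25°) = 651 m

651 m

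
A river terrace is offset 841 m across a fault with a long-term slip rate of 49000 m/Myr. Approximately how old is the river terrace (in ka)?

age = offset / rate = 841 m / (49000 m/Myr) = 17200 yr = 17.2 ka

17.2 ka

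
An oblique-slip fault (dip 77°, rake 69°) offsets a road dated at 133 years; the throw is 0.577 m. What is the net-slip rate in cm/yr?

0.477 cm/yr

dip-slip = throw / sin(dip) = 0.577 / sin(77°) = 0.5922 m
net slip = dip-slip / sin(rake) = 0.5922 / sin(69°) = 0.6343 m
rate = 0.6343 m / 133 years = 0.00477 m/yr = 0.477 cm/yr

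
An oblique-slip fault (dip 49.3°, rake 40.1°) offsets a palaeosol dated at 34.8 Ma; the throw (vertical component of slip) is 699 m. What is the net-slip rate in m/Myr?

41.1 m/Myr

dip-slip = throw / sin(dip) = 699 / sin(49.3°) = 922 m
net slip = dip-slip / sin(rake) = 922 / sin(40.1°) = 1431 m
rate = 1431 m / 34.8 Ma = 0.0000411 m/yr = 41.1 m/Myr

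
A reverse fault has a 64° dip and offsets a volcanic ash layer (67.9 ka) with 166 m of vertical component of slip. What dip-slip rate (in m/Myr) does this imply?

dip-slip = throw / sin(dip) = 166 m / sin(64°) = 184.7 m
rate = 184.7 m / 67.9 ka = 0.00272 m/yr = 2720 m/Myr

2720 m/Myr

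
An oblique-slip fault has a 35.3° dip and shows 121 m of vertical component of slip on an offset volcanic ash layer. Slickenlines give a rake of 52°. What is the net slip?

dip-slip = throw / sin(dip) = 121 / sin(35.3°) = 209.4 m
net slip = dip-slip / sin(rake) = 209.4 / sin(52°) = 266 m

266 m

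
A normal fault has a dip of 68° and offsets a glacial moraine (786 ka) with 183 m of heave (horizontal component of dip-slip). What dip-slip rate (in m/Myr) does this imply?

dip-slip = heave / cos(dip) = 183 m / cos(68°) = 488.5 m
rate = 488.5 m / 786 ka = 0.000622 m/yr = 622 m/Myr

622 m/Myr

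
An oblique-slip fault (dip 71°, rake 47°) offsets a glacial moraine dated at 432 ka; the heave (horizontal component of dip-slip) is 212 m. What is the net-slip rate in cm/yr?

dip-slip = heave / cos(dip) = 212 / cos(71°) = 651.2 m
net slip = dip-slip / sin(rake) = 651.2 / sin(47°) = 890.4 m
rate = 890.4 m / 432 ka = 0.00206 m/yr = 0.206 cm/yr

0.206 cm/yr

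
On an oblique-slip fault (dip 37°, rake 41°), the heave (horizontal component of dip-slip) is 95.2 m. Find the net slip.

182 m

dip-slip = heave / cos(dip) = 95.2 / cos(37°) = 119.2 m
net slip = dip-slip / sin(rake) = 119.2 / sin(41°) = 182 m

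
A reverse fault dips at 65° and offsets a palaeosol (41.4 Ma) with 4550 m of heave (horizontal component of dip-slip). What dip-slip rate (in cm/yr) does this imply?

dip-slip = heave / cos(dip) = 4550 m / cos(65°) = 10770 m
rate = 10770 m / 41.4 Ma = 0.000260 m/yr = 0.0260 cm/yr

0.0260 cm/yr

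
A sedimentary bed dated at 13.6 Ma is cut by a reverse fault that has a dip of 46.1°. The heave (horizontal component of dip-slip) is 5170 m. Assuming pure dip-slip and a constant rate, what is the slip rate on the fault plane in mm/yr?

0.548 mm/yr

dip-slip = heave / cos(dip) = 5170 m / cos(46.1°) = 7456 m
rate = 7456 m / 13.6 Ma = 0.000548 m/yr = 0.548 mm/yr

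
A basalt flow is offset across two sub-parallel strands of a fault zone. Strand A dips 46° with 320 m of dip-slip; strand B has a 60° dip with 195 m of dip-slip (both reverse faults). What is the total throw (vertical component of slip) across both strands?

399 m

throw_A = 320 × sin(46°) = 230.2 m
throw_B = 195 × sin(60°) = 168.9 m
total = 230.2 + 168.9 = 399 m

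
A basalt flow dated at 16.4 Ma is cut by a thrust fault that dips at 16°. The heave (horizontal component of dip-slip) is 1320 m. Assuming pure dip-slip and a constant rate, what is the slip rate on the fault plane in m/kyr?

dip-slip = heave / cos(dip) = 1320 m / cos(16°) = 1373 m
rate = 1373 m / 16.4 Ma = 0.0000837 m/yr = 0.0837 m/kyr

0.0837 m/kyr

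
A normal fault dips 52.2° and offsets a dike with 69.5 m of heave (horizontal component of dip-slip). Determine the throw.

89.6 m

throw = heave × tan(dip) = 69.5 × tan(52.2°) = 89.6 m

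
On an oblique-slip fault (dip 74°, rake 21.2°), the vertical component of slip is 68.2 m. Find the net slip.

dip-slip = throw / sin(dip) = 68.2 / sin(74°) = 70.95 m
net slip = dip-slip / sin(rake) = 70.95 / sin(21.2°) = 196 m

196 m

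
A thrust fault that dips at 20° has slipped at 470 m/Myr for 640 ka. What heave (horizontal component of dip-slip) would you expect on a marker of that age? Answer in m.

dip-slip = rate × time = 470 m/Myr × 640 ka = 300.8 m
heave = dip-slip × cos(dip) = 300.8 × cos(20°) = 283 m

283 m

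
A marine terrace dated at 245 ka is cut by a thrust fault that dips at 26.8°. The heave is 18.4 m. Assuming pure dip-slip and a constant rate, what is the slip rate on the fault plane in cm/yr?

dip-slip = heave / cos(dip) = 18.4 m / cos(26.8°) = 20.61 m
rate = 20.61 m / 245 ka = 0.0000841 m/yr = 0.00841 cm/yr

0.00841 cm/yr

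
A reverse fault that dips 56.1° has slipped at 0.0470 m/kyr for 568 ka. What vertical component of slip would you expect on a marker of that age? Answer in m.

dip-slip = rate × time = 0.0470 m/kyr × 568 ka = 26.70 m
throw = dip-slip × sin(dip) = 26.70 × sin(56.1°) = 22.2 m

22.2 m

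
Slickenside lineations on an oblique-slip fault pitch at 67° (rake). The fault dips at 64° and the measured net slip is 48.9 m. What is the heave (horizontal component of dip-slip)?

19.7 m

dip-slip = net slip × sin(rake) = 48.9 m × sin(67°) = 45.01 m
heave = dip-slip × cos(dip) = 45.01 × cos(64°) = 19.7 m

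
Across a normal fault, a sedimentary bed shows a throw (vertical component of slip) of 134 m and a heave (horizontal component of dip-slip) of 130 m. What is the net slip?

187 m

net slip = √(throw² + heave²) = √(134² + 130²) = 187 m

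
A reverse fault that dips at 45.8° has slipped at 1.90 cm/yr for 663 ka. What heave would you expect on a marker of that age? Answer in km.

8.78 km

dip-slip = rate × time = 1.90 cm/yr × 663 ka = 12600 m
heave = dip-slip × cos(dip) = 12600 × cos(45.8°) = 8780 m = 8.78 km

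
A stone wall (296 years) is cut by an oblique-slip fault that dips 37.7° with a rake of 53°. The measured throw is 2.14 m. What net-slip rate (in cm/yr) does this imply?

1.48 cm/yr

dip-slip = throw / sin(dip) = 2.14 / sin(37.7°) = 3.499 m
net slip = dip-slip / sin(rake) = 3.499 / sin(53°) = 4.382 m
rate = 4.382 m / 296 years = 0.0148 m/yr = 1.48 cm/yr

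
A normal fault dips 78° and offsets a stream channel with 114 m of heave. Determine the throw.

throw = heave × tan(dip) = 114 × tan(78°) = 536 m

536 m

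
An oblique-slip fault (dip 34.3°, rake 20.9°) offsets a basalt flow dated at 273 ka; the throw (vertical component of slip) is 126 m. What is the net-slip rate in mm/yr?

dip-slip = throw / sin(dip) = 126 / sin(34.3°) = 223.6 m
net slip = dip-slip / sin(rake) = 223.6 / sin(20.9°) = 626.8 m
rate = 626.8 m / 273 ka = 0.00230 m/yr = 2.30 mm/yr

2.30 mm/yr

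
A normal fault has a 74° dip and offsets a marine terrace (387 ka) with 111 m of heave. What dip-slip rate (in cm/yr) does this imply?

0.104 cm/yr

dip-slip = heave / cos(dip) = 111 m / cos(74°) = 402.7 m
rate = 402.7 m / 387 ka = 0.00104 m/yr = 0.104 cm/yr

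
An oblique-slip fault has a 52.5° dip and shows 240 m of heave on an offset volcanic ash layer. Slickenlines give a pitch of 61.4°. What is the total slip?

449 m

dip-slip = heave / cos(dip) = 240 / cos(52.5°) = 394.2 m
net slip = dip-slip / sin(rake) = 394.2 / sin(61.4°) = 449 m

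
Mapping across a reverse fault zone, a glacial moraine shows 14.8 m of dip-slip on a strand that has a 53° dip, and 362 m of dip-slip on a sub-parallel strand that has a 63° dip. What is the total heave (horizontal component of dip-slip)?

heave_A = 14.8 × cos(53°) = 8.907 m
heave_B = 362 × cos(63°) = 164.3 m
total = 8.907 + 164.3 = 173 m

173 m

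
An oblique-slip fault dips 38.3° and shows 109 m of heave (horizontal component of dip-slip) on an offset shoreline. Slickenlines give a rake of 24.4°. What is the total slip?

dip-slip = heave / cos(dip) = 109 / cos(38.3°) = 138.9 m
net slip = dip-slip / sin(rake) = 138.9 / sin(24.4°) = 336 m

336 m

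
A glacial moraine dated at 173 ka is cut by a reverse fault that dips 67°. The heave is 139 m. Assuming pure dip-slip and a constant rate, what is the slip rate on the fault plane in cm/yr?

0.206 cm/yr

dip-slip = heave / cos(dip) = 139 m / cos(67°) = 355.7 m
rate = 355.7 m / 173 ka = 0.00206 m/yr = 0.206 cm/yr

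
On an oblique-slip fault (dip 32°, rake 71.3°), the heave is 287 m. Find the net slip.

dip-slip = heave / cos(dip) = 287 / cos(32°) = 338.4 m
net slip = dip-slip / sin(rake) = 338.4 / sin(71.3°) = 357 m

357 m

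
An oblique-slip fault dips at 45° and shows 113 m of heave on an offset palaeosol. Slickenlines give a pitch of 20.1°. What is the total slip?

465 m

dip-slip = heave / cos(dip) = 113 / cos(45°) = 159.8 m
net slip = dip-slip / sin(rake) = 159.8 / sin(20.1°) = 465 m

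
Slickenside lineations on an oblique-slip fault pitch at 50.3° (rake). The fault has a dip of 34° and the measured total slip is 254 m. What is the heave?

dip-slip = net slip × sin(rake) = 254 m × sin(50.3°) = 195.4 m
heave = dip-slip × cos(dip) = 195.4 × cos(34°) = 162 m

162 m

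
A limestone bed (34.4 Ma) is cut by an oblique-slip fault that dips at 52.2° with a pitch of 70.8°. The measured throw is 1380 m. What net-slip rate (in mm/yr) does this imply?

dip-slip = throw / sin(dip) = 1380 / sin(52.2°) = 1746 m
net slip = dip-slip / sin(rake) = 1746 / sin(70.8°) = 1849 m
rate = 1849 m / 34.4 Ma = 0.0000538 m/yr = 0.0538 mm/yr

0.0538 mm/yr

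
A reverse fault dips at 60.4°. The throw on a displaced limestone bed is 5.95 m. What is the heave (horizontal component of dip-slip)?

heave = throw / tan(dip) = 5.95 / tan(60.4°) = 3.38 m

3.38 m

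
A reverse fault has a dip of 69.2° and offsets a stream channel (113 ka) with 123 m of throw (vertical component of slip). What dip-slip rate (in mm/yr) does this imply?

1.16 mm/yr

dip-slip = throw / sin(dip) = 123 m / sin(69.2°) = 131.6 m
rate = 131.6 m / 113 ka = 0.00116 m/yr = 1.16 mm/yr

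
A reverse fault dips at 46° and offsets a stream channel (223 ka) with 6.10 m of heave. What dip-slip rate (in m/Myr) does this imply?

39.4 m/Myr

dip-slip = heave / cos(dip) = 6.10 m / cos(46°) = 8.781 m
rate = 8.781 m / 223 ka = 0.0000394 m/yr = 39.4 m/Myr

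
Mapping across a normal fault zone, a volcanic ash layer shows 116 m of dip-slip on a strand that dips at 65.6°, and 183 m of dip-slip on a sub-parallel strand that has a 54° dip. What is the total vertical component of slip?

throw_A = 116 × sin(65.6°) = 105.6 m
throw_B = 183 × sin(54°) = 148.1 m
total = 105.6 + 148.1 = 254 m

254 m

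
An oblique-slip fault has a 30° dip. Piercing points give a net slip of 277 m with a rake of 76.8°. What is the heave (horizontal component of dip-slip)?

234 m

dip-slip = net slip × sin(rake) = 277 m × sin(76.8°) = 269.7 m
heave = dip-slip × cos(dip) = 269.7 × cos(30°) = 234 m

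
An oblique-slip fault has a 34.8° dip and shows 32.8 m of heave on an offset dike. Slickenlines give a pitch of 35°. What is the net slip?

dip-slip = heave / cos(dip) = 32.8 / cos(34.8°) = 39.94 m
net slip = dip-slip / sin(rake) = 39.94 / sin(35°) = 69.6 m

69.6 m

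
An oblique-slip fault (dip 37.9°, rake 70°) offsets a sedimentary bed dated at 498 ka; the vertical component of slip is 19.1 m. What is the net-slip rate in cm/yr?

dip-slip = throw / sin(dip) = 19.1 / sin(37.9°) = 31.09 m
net slip = dip-slip / sin(rake) = 31.09 / sin(70°) = 33.09 m
rate = 33.09 m / 498 ka = 0.0000664 m/yr = 0.00664 cm/yr

0.00664 cm/yr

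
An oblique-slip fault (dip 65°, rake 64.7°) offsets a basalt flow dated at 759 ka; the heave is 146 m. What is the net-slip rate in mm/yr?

0.503 mm/yr

dip-slip = heave / cos(dip) = 146 / cos(65°) = 345.5 m
net slip = dip-slip / sin(rake) = 345.5 / sin(64.7°) = 382.1 m
rate = 382.1 m / 759 ka = 0.000503 m/yr = 0.503 mm/yr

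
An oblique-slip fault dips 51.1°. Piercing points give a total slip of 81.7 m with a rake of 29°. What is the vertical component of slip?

dip-slip = net slip × sin(rake) = 81.7 m × sin(29°) = 39.61 m
throw = dip-slip × sin(dip) = 39.61 × sin(51.1°) = 30.8 m

30.8 m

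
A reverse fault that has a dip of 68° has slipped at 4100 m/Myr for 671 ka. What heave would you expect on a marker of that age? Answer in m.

1030 m

dip-slip = rate × time = 4100 m/Myr × 671 ka = 2751 m
heave = dip-slip × cos(dip) = 2751 × cos(68°) = 1030 m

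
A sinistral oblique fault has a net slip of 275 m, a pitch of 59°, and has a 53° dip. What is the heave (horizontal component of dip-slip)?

142 m

dip-slip = net slip × sin(rake) = 275 m × sin(59°) = 235.7 m
heave = dip-slip × cos(dip) = 235.7 × cos(53°) = 142 m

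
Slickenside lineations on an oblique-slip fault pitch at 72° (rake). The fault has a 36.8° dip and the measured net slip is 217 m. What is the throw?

dip-slip = net slip × sin(rake) = 217 m × sin(72°) = 206.4 m
throw = dip-slip × sin(dip) = 206.4 × sin(36.8°) = 124 m

124 m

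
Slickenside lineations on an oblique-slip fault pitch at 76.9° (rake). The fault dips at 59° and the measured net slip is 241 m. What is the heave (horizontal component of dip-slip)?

121 m

dip-slip = net slip × sin(rake) = 241 m × sin(76.9°) = 234.7 m
heave = dip-slip × cos(dip) = 234.7 × cos(59°) = 121 m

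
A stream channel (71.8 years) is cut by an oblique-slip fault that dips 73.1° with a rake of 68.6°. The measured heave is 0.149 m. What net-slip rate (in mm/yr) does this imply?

dip-slip = heave / cos(dip) = 0.149 / cos(73.1°) = 0.5126 m
net slip = dip-slip / sin(rake) = 0.5126 / sin(68.6°) = 0.5505 m
rate = 0.5505 m / 71.8 years = 0.00767 m/yr = 7.67 mm/yr

7.67 mm/yr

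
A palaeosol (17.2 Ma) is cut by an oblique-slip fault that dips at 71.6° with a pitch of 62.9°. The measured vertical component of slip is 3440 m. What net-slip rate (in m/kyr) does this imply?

dip-slip = throw / sin(dip) = 3440 / sin(71.6°) = 3625 m
net slip = dip-slip / sin(rake) = 3625 / sin(62.9°) = 4072 m
rate = 4072 m / 17.2 Ma = 0.000237 m/yr = 0.237 m/kyr

0.237 m/kyr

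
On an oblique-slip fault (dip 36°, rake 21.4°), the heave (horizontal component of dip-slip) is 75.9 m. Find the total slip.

dip-slip = heave / cos(dip) = 75.9 / cos(36°) = 93.82 m
net slip = dip-slip / sin(rake) = 93.82 / sin(21.4°) = 257 m

257 m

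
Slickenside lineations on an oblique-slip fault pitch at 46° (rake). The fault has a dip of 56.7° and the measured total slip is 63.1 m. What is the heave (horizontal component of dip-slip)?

dip-slip = net slip × sin(rake) = 63.1 m × sin(46°) = 45.39 m
heave = dip-slip × cos(dip) = 45.39 × cos(56.7°) = 24.9 m

24.9 m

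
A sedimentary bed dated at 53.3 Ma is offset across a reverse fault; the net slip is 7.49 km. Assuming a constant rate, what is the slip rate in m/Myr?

141 m/Myr

rate = 7.49 km / 53.3 Ma = 0.000141 m/yr = 141 m/Myr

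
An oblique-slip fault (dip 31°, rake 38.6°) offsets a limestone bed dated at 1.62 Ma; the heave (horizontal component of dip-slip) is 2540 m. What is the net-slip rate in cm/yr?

dip-slip = heave / cos(dip) = 2540 / cos(31°) = 2963 m
net slip = dip-slip / sin(rake) = 2963 / sin(38.6°) = 4750 m
rate = 4750 m / 1.62 Ma = 0.00293 m/yr = 0.293 cm/yr

0.293 cm/yr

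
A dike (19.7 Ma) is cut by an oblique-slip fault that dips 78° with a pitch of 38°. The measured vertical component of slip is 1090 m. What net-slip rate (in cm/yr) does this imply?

0.00919 cm/yr

dip-slip = throw / sin(dip) = 1090 / sin(78°) = 1114 m
net slip = dip-slip / sin(rake) = 1114 / sin(38°) = 1810 m
rate = 1810 m / 19.7 Ma = 0.0000919 m/yr = 0.00919 cm/yr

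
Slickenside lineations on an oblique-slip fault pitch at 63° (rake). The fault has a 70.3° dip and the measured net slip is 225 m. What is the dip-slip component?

dip-slip = net slip × sin(rake) = 225 m × sin(63°) = 200 m

200 m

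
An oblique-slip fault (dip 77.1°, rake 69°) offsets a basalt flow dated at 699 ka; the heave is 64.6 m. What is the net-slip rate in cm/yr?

dip-slip = heave / cos(dip) = 64.6 / cos(77.1°) = 289.4 m
net slip = dip-slip / sin(rake) = 289.4 / sin(69°) = 309.9 m
rate = 309.9 m / 699 ka = 0.000443 m/yr = 0.0443 cm/yr

0.0443 cm/yr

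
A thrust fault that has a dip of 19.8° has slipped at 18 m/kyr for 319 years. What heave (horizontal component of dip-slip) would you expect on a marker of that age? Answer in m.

dip-slip = rate × time = 18 m/kyr × 319 years = 5.742 m
heave = dip-slip × cos(dip) = 5.742 × cos(19.8°) = 5.40 m

5.40 m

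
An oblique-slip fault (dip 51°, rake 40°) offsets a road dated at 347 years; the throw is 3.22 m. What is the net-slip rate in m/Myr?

18600 m/Myr

dip-slip = throw / sin(dip) = 3.22 / sin(51°) = 4.143 m
net slip = dip-slip / sin(rake) = 4.143 / sin(40°) = 6.446 m
rate = 6.446 m / 347 years = 0.0186 m/yr = 18600 m/Myr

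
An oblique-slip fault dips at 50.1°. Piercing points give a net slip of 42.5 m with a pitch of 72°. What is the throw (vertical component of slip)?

31 m

dip-slip = net slip × sin(rake) = 42.5 m × sin(72°) = 40.42 m
throw = dip-slip × sin(dip) = 40.42 × sin(50.1°) = 31 m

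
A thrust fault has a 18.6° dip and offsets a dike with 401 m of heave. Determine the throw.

135 m

throw = heave × tan(dip) = 401 × tan(18.6°) = 135 m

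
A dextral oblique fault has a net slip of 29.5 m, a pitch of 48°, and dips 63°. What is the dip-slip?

dip-slip = net slip × sin(rake) = 29.5 m × sin(48°) = 21.9 m

21.9 m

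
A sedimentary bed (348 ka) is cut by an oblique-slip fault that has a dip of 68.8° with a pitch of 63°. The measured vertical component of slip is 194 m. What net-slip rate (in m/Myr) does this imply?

dip-slip = throw / sin(dip) = 194 / sin(68.8°) = 208.1 m
net slip = dip-slip / sin(rake) = 208.1 / sin(63°) = 233.5 m
rate = 233.5 m / 348 ka = 0.000671 m/yr = 671 m/Myr

671 m/Myr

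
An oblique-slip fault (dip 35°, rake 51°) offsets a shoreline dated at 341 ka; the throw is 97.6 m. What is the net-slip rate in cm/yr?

0.0642 cm/yr

dip-slip = throw / sin(dip) = 97.6 / sin(35°) = 170.2 m
net slip = dip-slip / sin(rake) = 170.2 / sin(51°) = 219 m
rate = 219 m / 341 ka = 0.000642 m/yr = 0.0642 cm/yr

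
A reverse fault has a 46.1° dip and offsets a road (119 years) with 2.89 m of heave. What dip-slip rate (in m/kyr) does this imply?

35 m/kyr

dip-slip = heave / cos(dip) = 2.89 m / cos(46.1°) = 4.168 m
rate = 4.168 m / 119 years = 0.0350 m/yr = 35 m/kyr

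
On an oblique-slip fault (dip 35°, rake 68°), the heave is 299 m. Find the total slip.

dip-slip = heave / cos(dip) = 299 / cos(35°) = 365 m
net slip = dip-slip / sin(rake) = 365 / sin(68°) = 394 m

394 m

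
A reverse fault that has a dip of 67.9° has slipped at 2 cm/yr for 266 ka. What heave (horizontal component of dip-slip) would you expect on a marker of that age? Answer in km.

dip-slip = rate × time = 2 cm/yr × 266 ka = 5320 m
heave = dip-slip × cos(dip) = 5320 × cos(67.9°) = 2000 m = 2 km

2 km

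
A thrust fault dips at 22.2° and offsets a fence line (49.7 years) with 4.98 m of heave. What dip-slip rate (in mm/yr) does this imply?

108 mm/yr

dip-slip = heave / cos(dip) = 4.98 m / cos(22.2°) = 5.379 m
rate = 5.379 m / 49.7 years = 0.108 m/yr = 108 mm/yr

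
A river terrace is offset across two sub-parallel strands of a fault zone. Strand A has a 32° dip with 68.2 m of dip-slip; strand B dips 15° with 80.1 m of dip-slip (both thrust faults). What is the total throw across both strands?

56.9 m

throw_A = 68.2 × sin(32°) = 36.14 m
throw_B = 80.1 × sin(15°) = 20.73 m
total = 36.14 + 20.73 = 56.9 m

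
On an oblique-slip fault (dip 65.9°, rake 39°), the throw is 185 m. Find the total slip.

dip-slip = throw / sin(dip) = 185 / sin(65.9°) = 202.7 m
net slip = dip-slip / sin(rake) = 202.7 / sin(39°) = 322 m

322 m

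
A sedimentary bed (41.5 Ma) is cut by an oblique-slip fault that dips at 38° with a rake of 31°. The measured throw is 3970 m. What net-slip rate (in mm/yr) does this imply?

dip-slip = throw / sin(dip) = 3970 / sin(38°) = 6448 m
net slip = dip-slip / sin(rake) = 6448 / sin(31°) = 12520 m
rate = 12520 m / 41.5 Ma = 0.000302 m/yr = 0.302 mm/yr

0.302 mm/yr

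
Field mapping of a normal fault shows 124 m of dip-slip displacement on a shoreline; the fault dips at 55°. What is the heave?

heave = dip-slip × cos(dip) = 124 m × cos(55°) = 71.1 m

71.1 m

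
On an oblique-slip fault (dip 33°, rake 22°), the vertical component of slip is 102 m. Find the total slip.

dip-slip = throw / sin(dip) = 102 / sin(33°) = 187.3 m
net slip = dip-slip / sin(rake) = 187.3 / sin(22°) = 500 m

500 m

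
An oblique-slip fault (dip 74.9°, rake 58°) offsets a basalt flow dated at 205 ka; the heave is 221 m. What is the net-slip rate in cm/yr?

0.488 cm/yr

dip-slip = heave / cos(dip) = 221 / cos(74.9°) = 848.4 m
net slip = dip-slip / sin(rake) = 848.4 / sin(58°) = 1000 m
rate = 1000 m / 205 ka = 0.00488 m/yr = 0.488 cm/yr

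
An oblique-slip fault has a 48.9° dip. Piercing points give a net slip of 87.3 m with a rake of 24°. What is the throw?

dip-slip = net slip × sin(rake) = 87.3 m × sin(24°) = 35.51 m
throw = dip-slip × sin(dip) = 35.51 × sin(48.9°) = 26.8 m

26.8 m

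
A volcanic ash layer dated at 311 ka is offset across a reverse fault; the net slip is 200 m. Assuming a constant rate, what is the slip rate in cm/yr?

0.0643 cm/yr

rate = 200 m / 311 ka = 0.000643 m/yr = 0.0643 cm/yr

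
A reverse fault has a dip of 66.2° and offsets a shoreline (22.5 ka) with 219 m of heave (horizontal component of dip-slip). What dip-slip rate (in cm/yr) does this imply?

dip-slip = heave / cos(dip) = 219 m / cos(66.2°) = 542.7 m
rate = 542.7 m / 22.5 ka = 0.0241 m/yr = 2.41 cm/yr

2.41 cm/yr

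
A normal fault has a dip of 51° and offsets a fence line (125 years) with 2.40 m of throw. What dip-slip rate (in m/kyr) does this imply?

24.7 m/kyr

dip-slip = throw / sin(dip) = 2.40 m / sin(51°) = 3.088 m
rate = 3.088 m / 125 years = 0.0247 m/yr = 24.7 m/kyr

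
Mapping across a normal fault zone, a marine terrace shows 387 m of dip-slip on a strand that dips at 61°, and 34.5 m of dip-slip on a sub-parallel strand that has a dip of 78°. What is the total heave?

195 m

heave_A = 387 × cos(61°) = 187.6 m
heave_B = 34.5 × cos(78°) = 7.173 m
total = 187.6 + 7.173 = 195 m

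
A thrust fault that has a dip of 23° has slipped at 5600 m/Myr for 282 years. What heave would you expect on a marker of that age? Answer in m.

dip-slip = rate × time = 5600 m/Myr × 282 years = 1.579 m
heave = dip-slip × cos(dip) = 1.579 × cos(23°) = 1.45 m

1.45 m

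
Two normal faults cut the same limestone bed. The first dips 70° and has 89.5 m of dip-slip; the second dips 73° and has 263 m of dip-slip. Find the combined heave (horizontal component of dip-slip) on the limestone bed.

108 m

heave_A = 89.5 × cos(70°) = 30.61 m
heave_B = 263 × cos(73°) = 76.89 m
total = 30.61 + 76.89 = 108 m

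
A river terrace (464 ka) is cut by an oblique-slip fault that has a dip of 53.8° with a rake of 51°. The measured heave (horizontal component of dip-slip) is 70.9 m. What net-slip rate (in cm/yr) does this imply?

dip-slip = heave / cos(dip) = 70.9 / cos(53.8°) = 120 m
net slip = dip-slip / sin(rake) = 120 / sin(51°) = 154.5 m
rate = 154.5 m / 464 ka = 0.000333 m/yr = 0.0333 cm/yr

0.0333 cm/yr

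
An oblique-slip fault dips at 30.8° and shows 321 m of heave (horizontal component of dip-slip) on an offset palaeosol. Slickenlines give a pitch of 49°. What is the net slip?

dip-slip = heave / cos(dip) = 321 / cos(30.8°) = 373.7 m
net slip = dip-slip / sin(rake) = 373.7 / sin(49°) = 495 m

495 m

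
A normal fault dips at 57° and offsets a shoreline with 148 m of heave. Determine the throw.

228 m

throw = heave × tan(dip) = 148 × tan(57°) = 228 m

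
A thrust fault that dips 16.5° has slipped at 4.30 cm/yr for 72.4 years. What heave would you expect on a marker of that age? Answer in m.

dip-slip = rate × time = 4.30 cm/yr × 72.4 years = 3.113 m
heave = dip-slip × cos(dip) = 3.113 × cos(16.5°) = 2.98 m

2.98 m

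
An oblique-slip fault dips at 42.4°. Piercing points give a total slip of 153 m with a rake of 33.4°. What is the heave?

62.2 m

dip-slip = net slip × sin(rake) = 153 m × sin(33.4°) = 84.22 m
heave = dip-slip × cos(dip) = 84.22 × cos(42.4°) = 62.2 m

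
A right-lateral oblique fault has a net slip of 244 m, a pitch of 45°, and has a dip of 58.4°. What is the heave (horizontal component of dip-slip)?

90.4 m

dip-slip = net slip × sin(rake) = 244 m × sin(45°) = 172.5 m
heave = dip-slip × cos(dip) = 172.5 × cos(58.4°) = 90.4 m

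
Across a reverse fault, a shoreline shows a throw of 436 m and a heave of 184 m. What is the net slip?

473 m

net slip = √(throw² + heave²) = √(436² + 184²) = 473 m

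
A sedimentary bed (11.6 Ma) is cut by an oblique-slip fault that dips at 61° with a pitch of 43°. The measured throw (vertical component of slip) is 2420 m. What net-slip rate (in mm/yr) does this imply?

dip-slip = throw / sin(dip) = 2420 / sin(61°) = 2767 m
net slip = dip-slip / sin(rake) = 2767 / sin(43°) = 4057 m
rate = 4057 m / 11.6 Ma = 0.000350 m/yr = 0.350 mm/yr

0.350 mm/yr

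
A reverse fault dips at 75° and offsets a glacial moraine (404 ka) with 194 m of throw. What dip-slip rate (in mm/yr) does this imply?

0.497 mm/yr

dip-slip = throw / sin(dip) = 194 m / sin(75°) = 200.8 m
rate = 200.8 m / 404 ka = 0.000497 m/yr = 0.497 mm/yr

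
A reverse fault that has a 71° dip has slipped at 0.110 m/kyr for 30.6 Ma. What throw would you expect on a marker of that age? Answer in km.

dip-slip = rate × time = 0.110 m/kyr × 30.6 Ma = 3366 m
throw = dip-slip × sin(dip) = 3366 × sin(71°) = 3180 m = 3.18 km

3.18 km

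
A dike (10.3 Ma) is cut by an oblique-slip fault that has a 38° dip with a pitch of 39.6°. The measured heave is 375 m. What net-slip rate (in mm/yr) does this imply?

0.0725 mm/yr

dip-slip = heave / cos(dip) = 375 / cos(38°) = 475.9 m
net slip = dip-slip / sin(rake) = 475.9 / sin(39.6°) = 746.6 m
rate = 746.6 m / 10.3 Ma = 0.0000725 m/yr = 0.0725 mm/yr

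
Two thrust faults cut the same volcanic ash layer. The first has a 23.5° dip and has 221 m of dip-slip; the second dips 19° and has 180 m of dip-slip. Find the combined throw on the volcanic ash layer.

147 m

throw_A = 221 × sin(23.5°) = 88.12 m
throw_B = 180 × sin(19°) = 58.60 m
total = 88.12 + 58.60 = 147 m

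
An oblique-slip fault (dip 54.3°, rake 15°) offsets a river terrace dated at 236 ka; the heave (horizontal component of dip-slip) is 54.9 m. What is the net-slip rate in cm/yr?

0.154 cm/yr

dip-slip = heave / cos(dip) = 54.9 / cos(54.3°) = 94.08 m
net slip = dip-slip / sin(rake) = 94.08 / sin(15°) = 363.5 m
rate = 363.5 m / 236 ka = 0.00154 m/yr = 0.154 cm/yr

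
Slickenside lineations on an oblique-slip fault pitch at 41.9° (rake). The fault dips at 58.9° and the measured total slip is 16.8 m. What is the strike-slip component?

strike-slip = net slip × cos(rake) = 16.8 m × cos(41.9°) = 12.5 m

12.5 m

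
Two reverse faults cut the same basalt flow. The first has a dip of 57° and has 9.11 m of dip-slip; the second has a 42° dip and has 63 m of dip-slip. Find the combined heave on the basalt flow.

51.8 m

heave_A = 9.11 × cos(57°) = 4.962 m
heave_B = 63 × cos(42°) = 46.82 m
total = 4.962 + 46.82 = 51.8 m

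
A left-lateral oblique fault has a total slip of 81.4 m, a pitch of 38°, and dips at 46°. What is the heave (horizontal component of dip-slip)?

34.8 m

dip-slip = net slip × sin(rake) = 81.4 m × sin(38°) = 50.11 m
heave = dip-slip × cos(dip) = 50.11 × cos(46°) = 34.8 m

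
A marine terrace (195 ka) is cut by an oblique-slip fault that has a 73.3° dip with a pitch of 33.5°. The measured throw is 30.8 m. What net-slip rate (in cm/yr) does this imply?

dip-slip = throw / sin(dip) = 30.8 / sin(73.3°) = 32.16 m
net slip = dip-slip / sin(rake) = 32.16 / sin(33.5°) = 58.26 m
rate = 58.26 m / 195 ka = 0.000299 m/yr = 0.0299 cm/yr

0.0299 cm/yr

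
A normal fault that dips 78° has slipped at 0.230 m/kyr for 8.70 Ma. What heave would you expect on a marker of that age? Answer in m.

416 m

dip-slip = rate × time = 0.230 m/kyr × 8.70 Ma = 2001 m
heave = dip-slip × cos(dip) = 2001 × cos(78°) = 416 m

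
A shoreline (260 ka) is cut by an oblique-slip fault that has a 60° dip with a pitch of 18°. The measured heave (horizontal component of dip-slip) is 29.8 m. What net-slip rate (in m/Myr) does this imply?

742 m/Myr

dip-slip = heave / cos(dip) = 29.8 / cos(60°) = 59.60 m
net slip = dip-slip / sin(rake) = 59.60 / sin(18°) = 192.9 m
rate = 192.9 m / 260 ka = 0.000742 m/yr = 742 m/Myr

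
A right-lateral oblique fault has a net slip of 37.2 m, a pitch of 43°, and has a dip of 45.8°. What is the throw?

18.2 m

dip-slip = net slip × sin(rake) = 37.2 m × sin(43°) = 25.37 m
throw = dip-slip × sin(dip) = 25.37 × sin(45.8°) = 18.2 m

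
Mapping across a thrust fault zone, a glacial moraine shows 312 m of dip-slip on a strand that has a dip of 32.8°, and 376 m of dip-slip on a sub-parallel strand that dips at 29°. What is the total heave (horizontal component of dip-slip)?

heave_A = 312 × cos(32.8°) = 262.3 m
heave_B = 376 × cos(29°) = 328.9 m
total = 262.3 + 328.9 = 591 m

591 m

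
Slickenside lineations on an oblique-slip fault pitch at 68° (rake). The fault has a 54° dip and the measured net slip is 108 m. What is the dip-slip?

100 m

dip-slip = net slip × sin(rake) = 108 m × sin(68°) = 100 m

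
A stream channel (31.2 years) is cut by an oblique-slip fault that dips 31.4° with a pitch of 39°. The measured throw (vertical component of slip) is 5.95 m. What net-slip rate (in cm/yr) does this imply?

58.2 cm/yr

dip-slip = throw / sin(dip) = 5.95 / sin(31.4°) = 11.42 m
net slip = dip-slip / sin(rake) = 11.42 / sin(39°) = 18.15 m
rate = 18.15 m / 31.2 years = 0.582 m/yr = 58.2 cm/yr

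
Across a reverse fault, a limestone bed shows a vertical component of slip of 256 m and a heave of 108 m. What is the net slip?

278 m

net slip = √(throw² + heave²) = √(256² + 108²) = 278 m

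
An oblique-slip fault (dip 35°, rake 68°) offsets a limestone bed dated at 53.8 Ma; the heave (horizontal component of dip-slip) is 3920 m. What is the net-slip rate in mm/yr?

dip-slip = heave / cos(dip) = 3920 / cos(35°) = 4785 m
net slip = dip-slip / sin(rake) = 4785 / sin(68°) = 5161 m
rate = 5161 m / 53.8 Ma = 0.0000959 m/yr = 0.0959 mm/yr

0.0959 mm/yr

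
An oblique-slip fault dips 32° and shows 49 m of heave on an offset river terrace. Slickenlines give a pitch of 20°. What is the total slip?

169 m

dip-slip = heave / cos(dip) = 49 / cos(32°) = 57.78 m
net slip = dip-slip / sin(rake) = 57.78 / sin(20°) = 169 m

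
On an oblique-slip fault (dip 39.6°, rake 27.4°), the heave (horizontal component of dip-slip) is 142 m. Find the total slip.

dip-slip = heave / cos(dip) = 142 / cos(39.6°) = 184.3 m
net slip = dip-slip / sin(rake) = 184.3 / sin(27.4°) = 400 m

400 m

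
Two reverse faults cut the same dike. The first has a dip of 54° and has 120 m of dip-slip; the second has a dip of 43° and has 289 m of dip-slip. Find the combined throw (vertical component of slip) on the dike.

throw_A = 120 × sin(54°) = 97.08 m
throw_B = 289 × sin(43°) = 197.1 m
total = 97.08 + 197.1 = 294 m

294 m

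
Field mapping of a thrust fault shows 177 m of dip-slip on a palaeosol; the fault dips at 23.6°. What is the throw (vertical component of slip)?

70.9 m

throw = dip-slip × sin(dip) = 177 m × sin(23.6°) = 70.9 m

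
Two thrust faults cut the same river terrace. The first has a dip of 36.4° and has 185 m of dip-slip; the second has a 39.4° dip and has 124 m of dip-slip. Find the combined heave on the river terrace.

heave_A = 185 × cos(36.4°) = 148.9 m
heave_B = 124 × cos(39.4°) = 95.82 m
total = 148.9 + 95.82 = 245 m

245 m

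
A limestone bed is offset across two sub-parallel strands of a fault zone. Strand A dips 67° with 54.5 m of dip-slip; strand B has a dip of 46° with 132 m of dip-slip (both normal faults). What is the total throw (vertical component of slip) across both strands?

145 m

throw_A = 54.5 × sin(67°) = 50.17 m
throw_B = 132 × sin(46°) = 94.95 m
total = 50.17 + 94.95 = 145 m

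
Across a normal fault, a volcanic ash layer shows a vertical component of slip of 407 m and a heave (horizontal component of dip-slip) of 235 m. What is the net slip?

net slip = √(throw² + heave²) = √(407² + 235²) = 470 m

470 m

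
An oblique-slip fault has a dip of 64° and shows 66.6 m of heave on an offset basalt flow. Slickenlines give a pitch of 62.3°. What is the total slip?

dip-slip = heave / cos(dip) = 66.6 / cos(64°) = 151.9 m
net slip = dip-slip / sin(rake) = 151.9 / sin(62.3°) = 172 m

172 m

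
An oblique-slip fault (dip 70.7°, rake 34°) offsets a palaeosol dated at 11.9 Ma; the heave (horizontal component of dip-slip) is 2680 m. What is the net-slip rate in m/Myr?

dip-slip = heave / cos(dip) = 2680 / cos(70.7°) = 8109 m
net slip = dip-slip / sin(rake) = 8109 / sin(34°) = 14500 m
rate = 14500 m / 11.9 Ma = 0.00122 m/yr = 1220 m/Myr

1220 m/Myr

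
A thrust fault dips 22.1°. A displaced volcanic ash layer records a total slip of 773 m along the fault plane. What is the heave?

heave = dip-slip × cos(dip) = 773 m × cos(22.1°) = 716 m

716 m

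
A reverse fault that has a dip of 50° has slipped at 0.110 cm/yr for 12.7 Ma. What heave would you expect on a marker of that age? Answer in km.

8.98 km

dip-slip = rate × time = 0.110 cm/yr × 12.7 Ma = 13970 m
heave = dip-slip × cos(dip) = 13970 × cos(50°) = 8980 m = 8.98 km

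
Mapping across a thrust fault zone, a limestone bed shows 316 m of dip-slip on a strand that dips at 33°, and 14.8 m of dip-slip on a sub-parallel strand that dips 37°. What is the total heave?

heave_A = 316 × cos(33°) = 265 m
heave_B = 14.8 × cos(37°) = 11.82 m
total = 265 + 11.82 = 277 m

277 m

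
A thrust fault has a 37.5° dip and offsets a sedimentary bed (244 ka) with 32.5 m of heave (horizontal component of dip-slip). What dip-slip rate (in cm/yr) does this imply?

0.0168 cm/yr

dip-slip = heave / cos(dip) = 32.5 m / cos(37.5°) = 40.97 m
rate = 40.97 m / 244 ka = 0.000168 m/yr = 0.0168 cm/yr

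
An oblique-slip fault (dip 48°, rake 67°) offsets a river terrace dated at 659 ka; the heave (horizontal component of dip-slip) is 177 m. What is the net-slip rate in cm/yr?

0.0436 cm/yr

dip-slip = heave / cos(dip) = 177 / cos(48°) = 264.5 m
net slip = dip-slip / sin(rake) = 264.5 / sin(67°) = 287.4 m
rate = 287.4 m / 659 ka = 0.000436 m/yr = 0.0436 cm/yr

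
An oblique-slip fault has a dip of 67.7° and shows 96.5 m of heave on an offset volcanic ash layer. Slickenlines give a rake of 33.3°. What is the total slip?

dip-slip = heave / cos(dip) = 96.5 / cos(67.7°) = 254.3 m
net slip = dip-slip / sin(rake) = 254.3 / sin(33.3°) = 463 m

463 m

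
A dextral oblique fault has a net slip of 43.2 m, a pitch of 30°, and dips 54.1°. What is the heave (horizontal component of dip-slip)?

dip-slip = net slip × sin(rake) = 43.2 m × sin(30°) = 21.60 m
heave = dip-slip × cos(dip) = 21.60 × cos(54.1°) = 12.7 m

12.7 m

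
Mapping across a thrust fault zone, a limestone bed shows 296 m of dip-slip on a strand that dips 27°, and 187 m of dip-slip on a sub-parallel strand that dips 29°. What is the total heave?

heave_A = 296 × cos(27°) = 263.7 m
heave_B = 187 × cos(29°) = 163.6 m
total = 263.7 + 163.6 = 427 m

427 m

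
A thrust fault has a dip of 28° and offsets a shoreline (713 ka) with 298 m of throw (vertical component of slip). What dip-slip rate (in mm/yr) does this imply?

0.890 mm/yr

dip-slip = throw / sin(dip) = 298 m / sin(28°) = 634.8 m
rate = 634.8 m / 713 ka = 0.000890 m/yr = 0.890 mm/yr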